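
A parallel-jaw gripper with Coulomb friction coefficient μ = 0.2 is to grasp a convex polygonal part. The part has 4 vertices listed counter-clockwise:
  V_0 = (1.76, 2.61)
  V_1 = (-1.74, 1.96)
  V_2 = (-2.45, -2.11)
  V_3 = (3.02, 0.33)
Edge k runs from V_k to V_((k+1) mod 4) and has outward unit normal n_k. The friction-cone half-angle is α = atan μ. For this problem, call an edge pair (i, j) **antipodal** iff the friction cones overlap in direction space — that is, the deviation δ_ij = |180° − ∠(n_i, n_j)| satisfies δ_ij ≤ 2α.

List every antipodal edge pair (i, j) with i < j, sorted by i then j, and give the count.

count = 1; pairs: (0,2)

α = atan 0.2 = 11.31°;  2α = 22.62°
n_0 = (-0.1826, +0.9832)
n_1 = (-0.9851, +0.1719)
n_2 = (+0.4074, -0.9133)
n_3 = (+0.8752, +0.4837)
  (0,1): δ = 110.42°  ·
  (0,2): δ = 13.52°  ✓
  (0,3): δ = 108.41°  ·
  (1,2): δ = 56.06°  ·
  (1,3): δ = 38.82°  ·
  (2,3): δ = 85.11°  ·
antipodal pairs: 1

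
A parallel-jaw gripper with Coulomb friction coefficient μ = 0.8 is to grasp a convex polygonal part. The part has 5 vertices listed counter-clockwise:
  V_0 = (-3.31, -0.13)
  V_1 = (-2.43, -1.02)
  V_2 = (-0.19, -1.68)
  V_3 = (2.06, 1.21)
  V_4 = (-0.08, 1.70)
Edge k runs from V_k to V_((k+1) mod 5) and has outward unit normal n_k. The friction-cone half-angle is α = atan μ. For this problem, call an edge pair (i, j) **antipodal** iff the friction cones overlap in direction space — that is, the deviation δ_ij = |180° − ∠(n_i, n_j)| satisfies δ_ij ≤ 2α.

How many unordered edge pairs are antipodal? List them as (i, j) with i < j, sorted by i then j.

α = atan 0.8 = 38.66°;  2α = 77.32°
n_0 = (-0.7111, -0.7031)
n_1 = (-0.2826, -0.9592)
n_2 = (+0.7891, -0.6143)
n_3 = (+0.2232, +0.9748)
n_4 = (-0.4929, +0.8701)
  (0,1): δ = 151.09°  ·
  (0,2): δ = 82.58°  ·
  (0,3): δ = 32.43°  ✓
  (0,4): δ = 74.86°  ✓
  (1,2): δ = 111.49°  ·
  (1,3): δ = 3.52°  ✓
  (1,4): δ = 45.95°  ✓
  (2,3): δ = 64.99°  ✓
  (2,4): δ = 22.56°  ✓
  (3,4): δ = 137.57°  ·
antipodal pairs: 6

count = 6; pairs: (0,3), (0,4), (1,3), (1,4), (2,3), (2,4)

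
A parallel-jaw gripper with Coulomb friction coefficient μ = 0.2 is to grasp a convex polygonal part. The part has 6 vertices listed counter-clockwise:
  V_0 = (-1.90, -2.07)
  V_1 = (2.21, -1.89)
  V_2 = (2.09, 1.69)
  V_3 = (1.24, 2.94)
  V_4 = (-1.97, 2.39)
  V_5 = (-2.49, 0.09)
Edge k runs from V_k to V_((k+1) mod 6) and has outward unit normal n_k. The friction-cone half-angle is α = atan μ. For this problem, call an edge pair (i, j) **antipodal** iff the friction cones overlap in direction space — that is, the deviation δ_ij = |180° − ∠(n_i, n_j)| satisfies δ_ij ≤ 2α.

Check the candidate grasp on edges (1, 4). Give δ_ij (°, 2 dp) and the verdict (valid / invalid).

δ = 14.66°, valid

α = atan 0.2 = 11.31°;  2α = 22.62°
edge 1: e_1 = (-0.12, +3.58);  n_1 = (+0.9994, +0.0335)
edge 4: e_4 = (-0.52, -2.30);  n_4 = (-0.9754, +0.2205)
∠(n_1, n_4) = 165.34°
δ = |180° − 165.34°| = 14.66°
14.66° ≤ 2α = 22.62°  →  valid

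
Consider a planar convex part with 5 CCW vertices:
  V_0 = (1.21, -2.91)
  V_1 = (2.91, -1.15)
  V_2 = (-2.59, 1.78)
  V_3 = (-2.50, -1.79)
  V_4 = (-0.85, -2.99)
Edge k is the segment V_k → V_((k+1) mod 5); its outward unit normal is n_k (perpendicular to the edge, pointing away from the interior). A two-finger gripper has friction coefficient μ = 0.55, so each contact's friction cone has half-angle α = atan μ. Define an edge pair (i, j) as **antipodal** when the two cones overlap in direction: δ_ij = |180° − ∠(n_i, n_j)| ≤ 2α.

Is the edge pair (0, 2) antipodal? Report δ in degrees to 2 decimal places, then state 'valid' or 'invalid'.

α = atan 0.55 = 28.81°;  2α = 57.62°
edge 0: e_0 = (+1.70, +1.76);  n_0 = (+0.7193, -0.6947)
edge 2: e_2 = (+0.09, -3.57);  n_2 = (-0.9997, -0.0252)
∠(n_0, n_2) = 134.55°
δ = |180° − 134.55°| = 45.45°
45.45° ≤ 2α = 57.62°  →  valid

δ = 45.45°, valid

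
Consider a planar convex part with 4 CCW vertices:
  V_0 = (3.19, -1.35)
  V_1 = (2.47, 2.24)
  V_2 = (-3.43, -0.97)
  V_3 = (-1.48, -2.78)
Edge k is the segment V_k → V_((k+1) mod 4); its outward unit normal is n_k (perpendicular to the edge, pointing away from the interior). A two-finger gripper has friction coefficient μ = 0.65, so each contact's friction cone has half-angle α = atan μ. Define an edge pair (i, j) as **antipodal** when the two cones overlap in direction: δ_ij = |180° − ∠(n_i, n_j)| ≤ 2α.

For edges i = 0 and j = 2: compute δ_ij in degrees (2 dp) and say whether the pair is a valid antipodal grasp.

δ = 35.79°, valid

α = atan 0.65 = 33.02°;  2α = 66.05°
edge 0: e_0 = (-0.72, +3.59);  n_0 = (+0.9805, +0.1966)
edge 2: e_2 = (+1.95, -1.81);  n_2 = (-0.6803, -0.7329)
∠(n_0, n_2) = 144.21°
δ = |180° − 144.21°| = 35.79°
35.79° ≤ 2α = 66.05°  →  valid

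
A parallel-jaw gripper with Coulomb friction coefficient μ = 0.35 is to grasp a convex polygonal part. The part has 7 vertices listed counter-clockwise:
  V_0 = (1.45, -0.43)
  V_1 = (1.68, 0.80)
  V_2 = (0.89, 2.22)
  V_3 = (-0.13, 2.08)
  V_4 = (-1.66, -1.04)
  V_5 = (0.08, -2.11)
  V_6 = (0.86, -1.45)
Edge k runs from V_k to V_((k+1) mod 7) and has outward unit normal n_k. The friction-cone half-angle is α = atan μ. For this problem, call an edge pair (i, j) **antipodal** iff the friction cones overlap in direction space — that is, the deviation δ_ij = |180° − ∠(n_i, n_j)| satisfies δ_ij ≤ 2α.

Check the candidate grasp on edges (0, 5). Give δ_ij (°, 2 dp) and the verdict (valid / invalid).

δ = 140.83°, invalid

α = atan 0.35 = 19.29°;  2α = 38.58°
edge 0: e_0 = (+0.23, +1.23);  n_0 = (+0.9830, -0.1838)
edge 5: e_5 = (+0.78, +0.66);  n_5 = (+0.6459, -0.7634)
∠(n_0, n_5) = 39.17°
δ = |180° − 39.17°| = 140.83°
140.83° > 2α = 38.58°  →  invalid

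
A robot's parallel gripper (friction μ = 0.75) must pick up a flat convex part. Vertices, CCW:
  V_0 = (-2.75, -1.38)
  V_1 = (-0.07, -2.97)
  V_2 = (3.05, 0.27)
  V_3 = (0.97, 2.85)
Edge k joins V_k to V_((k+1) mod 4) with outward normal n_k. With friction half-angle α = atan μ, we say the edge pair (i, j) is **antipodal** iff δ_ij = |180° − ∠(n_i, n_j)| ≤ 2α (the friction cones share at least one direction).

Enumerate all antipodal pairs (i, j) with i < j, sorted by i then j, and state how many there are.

count = 2; pairs: (0,2), (1,3)

α = atan 0.75 = 36.87°;  2α = 73.74°
n_0 = (-0.5102, -0.8600)
n_1 = (+0.7203, -0.6936)
n_2 = (+0.7785, +0.6276)
n_3 = (-0.7509, +0.6604)
  (0,1): δ = 103.24°  ·
  (0,2): δ = 20.44°  ✓
  (0,3): δ = 79.35°  ·
  (1,2): δ = 97.21°  ·
  (1,3): δ = 2.59°  ✓
  (2,3): δ = 80.21°  ·
antipodal pairs: 2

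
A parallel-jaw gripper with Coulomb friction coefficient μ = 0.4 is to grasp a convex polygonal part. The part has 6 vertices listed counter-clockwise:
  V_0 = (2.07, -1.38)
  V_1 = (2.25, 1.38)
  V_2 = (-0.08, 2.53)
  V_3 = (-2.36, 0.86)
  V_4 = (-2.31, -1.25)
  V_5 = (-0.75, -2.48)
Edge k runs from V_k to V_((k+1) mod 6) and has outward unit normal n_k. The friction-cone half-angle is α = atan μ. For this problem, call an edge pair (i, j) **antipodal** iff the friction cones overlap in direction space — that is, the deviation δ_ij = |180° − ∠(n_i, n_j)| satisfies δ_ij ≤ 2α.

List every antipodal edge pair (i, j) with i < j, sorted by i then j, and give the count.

count = 3; pairs: (0,3), (1,4), (2,5)

α = atan 0.4 = 21.80°;  2α = 43.60°
n_0 = (+0.9979, -0.0651)
n_1 = (+0.4426, +0.8967)
n_2 = (-0.5909, +0.8067)
n_3 = (-0.9997, -0.0237)
n_4 = (-0.6192, -0.7853)
n_5 = (+0.3634, -0.9316)
  (0,1): δ = 112.54°  ·
  (0,2): δ = 50.05°  ·
  (0,3): δ = 5.09°  ✓
  (0,4): δ = 55.48°  ·
  (0,5): δ = 115.04°  ·
  (1,2): δ = 117.51°  ·
  (1,3): δ = 62.37°  ·
  (1,4): δ = 11.99°  ✓
  (1,5): δ = 47.58°  ·
  (2,3): δ = 124.86°  ·
  (2,4): δ = 74.48°  ·
  (2,5): δ = 14.91°  ✓
  (3,4): δ = 129.61°  ·
  (3,5): δ = 70.05°  ·
  (4,5): δ = 120.44°  ·
antipodal pairs: 3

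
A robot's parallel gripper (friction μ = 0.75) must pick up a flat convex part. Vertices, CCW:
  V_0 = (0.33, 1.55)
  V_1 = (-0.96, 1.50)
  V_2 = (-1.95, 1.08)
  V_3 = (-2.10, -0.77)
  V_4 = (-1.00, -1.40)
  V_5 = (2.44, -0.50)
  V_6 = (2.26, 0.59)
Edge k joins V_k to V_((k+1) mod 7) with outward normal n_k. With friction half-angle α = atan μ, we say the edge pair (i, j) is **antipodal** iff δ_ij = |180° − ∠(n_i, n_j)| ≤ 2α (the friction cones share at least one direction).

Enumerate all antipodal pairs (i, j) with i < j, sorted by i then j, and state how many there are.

count = 10; pairs: (0,3), (0,4), (1,3), (1,4), (2,4), (2,5), (2,6), (3,5), (3,6), (4,6)

α = atan 0.75 = 36.87°;  2α = 73.74°
n_0 = (-0.0387, +0.9992)
n_1 = (-0.3905, +0.9206)
n_2 = (-0.9967, +0.0808)
n_3 = (-0.4970, -0.8678)
n_4 = (+0.2531, -0.9674)
n_5 = (+0.9866, +0.1629)
n_6 = (+0.4454, +0.8954)
  (0,1): δ = 159.23°  ·
  (0,2): δ = 96.86°  ·
  (0,3): δ = 32.02°  ✓
  (0,4): δ = 12.44°  ✓
  (0,5): δ = 97.16°  ·
  (0,6): δ = 151.33°  ·
  (1,2): δ = 117.62°  ·
  (1,3): δ = 52.79°  ✓
  (1,4): δ = 8.33°  ✓
  (1,5): δ = 76.39°  ·
  (1,6): δ = 130.57°  ·
  (2,3): δ = 115.17°  ·
  (2,4): δ = 70.70°  ✓
  (2,5): δ = 14.01°  ✓
  (2,6): δ = 68.19°  ✓
  (3,4): δ = 135.54°  ·
  (3,5): δ = 50.82°  ✓
  (3,6): δ = 3.35°  ✓
  (4,5): δ = 95.28°  ·
  (4,6): δ = 41.11°  ✓
  (5,6): δ = 125.82°  ·
antipodal pairs: 10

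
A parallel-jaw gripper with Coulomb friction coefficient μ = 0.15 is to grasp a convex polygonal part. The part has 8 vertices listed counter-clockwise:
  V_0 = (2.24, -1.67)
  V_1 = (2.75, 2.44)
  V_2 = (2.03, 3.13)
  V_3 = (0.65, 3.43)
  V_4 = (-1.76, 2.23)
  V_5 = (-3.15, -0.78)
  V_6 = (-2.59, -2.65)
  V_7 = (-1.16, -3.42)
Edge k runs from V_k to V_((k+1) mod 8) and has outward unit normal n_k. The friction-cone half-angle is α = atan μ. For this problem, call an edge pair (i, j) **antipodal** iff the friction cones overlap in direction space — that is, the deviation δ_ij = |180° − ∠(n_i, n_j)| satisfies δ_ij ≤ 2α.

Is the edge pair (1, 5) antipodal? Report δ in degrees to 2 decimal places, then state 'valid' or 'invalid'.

α = atan 0.15 = 8.53°;  2α = 17.06°
edge 1: e_1 = (-0.72, +0.69);  n_1 = (+0.6919, +0.7220)
edge 5: e_5 = (+0.56, -1.87);  n_5 = (-0.9580, -0.2869)
∠(n_1, n_5) = 150.45°
δ = |180° − 150.45°| = 29.55°
29.55° > 2α = 17.06°  →  invalid

δ = 29.55°, invalid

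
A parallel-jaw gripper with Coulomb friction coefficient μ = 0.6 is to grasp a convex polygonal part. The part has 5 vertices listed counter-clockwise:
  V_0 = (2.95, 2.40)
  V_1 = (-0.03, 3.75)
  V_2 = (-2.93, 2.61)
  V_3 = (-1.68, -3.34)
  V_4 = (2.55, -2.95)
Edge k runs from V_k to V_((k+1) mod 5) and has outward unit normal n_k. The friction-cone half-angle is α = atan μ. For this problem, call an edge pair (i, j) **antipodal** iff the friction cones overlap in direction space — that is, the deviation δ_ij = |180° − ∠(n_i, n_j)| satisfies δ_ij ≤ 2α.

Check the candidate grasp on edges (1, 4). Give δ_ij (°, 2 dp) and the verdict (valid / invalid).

α = atan 0.6 = 30.96°;  2α = 61.93°
edge 1: e_1 = (-2.90, -1.14);  n_1 = (-0.3659, +0.9307)
edge 4: e_4 = (+0.40, +5.35);  n_4 = (+0.9972, -0.0746)
∠(n_1, n_4) = 115.74°
δ = |180° − 115.74°| = 64.26°
64.26° > 2α = 61.93°  →  invalid

δ = 64.26°, invalid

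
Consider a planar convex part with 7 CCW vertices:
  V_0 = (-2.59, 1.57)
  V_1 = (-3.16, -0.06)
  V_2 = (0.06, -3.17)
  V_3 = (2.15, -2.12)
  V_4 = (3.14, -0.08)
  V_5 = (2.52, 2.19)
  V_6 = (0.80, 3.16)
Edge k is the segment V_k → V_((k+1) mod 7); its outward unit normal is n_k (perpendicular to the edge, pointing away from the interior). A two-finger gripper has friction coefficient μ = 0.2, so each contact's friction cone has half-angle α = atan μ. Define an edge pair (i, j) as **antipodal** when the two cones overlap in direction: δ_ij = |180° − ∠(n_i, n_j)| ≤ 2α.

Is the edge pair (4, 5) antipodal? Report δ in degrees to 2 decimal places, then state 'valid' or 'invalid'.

δ = 134.70°, invalid

α = atan 0.2 = 11.31°;  2α = 22.62°
edge 4: e_4 = (-0.62, +2.27);  n_4 = (+0.9647, +0.2635)
edge 5: e_5 = (-1.72, +0.97);  n_5 = (+0.4912, +0.8710)
∠(n_4, n_5) = 45.30°
δ = |180° − 45.30°| = 134.70°
134.70° > 2α = 22.62°  →  invalid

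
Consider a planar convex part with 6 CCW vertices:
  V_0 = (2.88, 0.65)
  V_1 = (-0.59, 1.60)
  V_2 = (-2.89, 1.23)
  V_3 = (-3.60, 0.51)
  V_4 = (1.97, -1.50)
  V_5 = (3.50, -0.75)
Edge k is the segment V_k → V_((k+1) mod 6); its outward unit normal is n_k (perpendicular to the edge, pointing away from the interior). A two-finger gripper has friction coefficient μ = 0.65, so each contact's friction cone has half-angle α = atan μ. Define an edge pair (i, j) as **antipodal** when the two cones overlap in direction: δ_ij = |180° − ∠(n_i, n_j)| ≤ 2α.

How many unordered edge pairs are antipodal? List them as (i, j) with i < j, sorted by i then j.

count = 7; pairs: (0,3), (0,4), (1,3), (1,4), (2,3), (2,4), (3,5)

α = atan 0.65 = 33.02°;  2α = 66.05°
n_0 = (+0.2641, +0.9645)
n_1 = (-0.1588, +0.9873)
n_2 = (-0.7120, +0.7021)
n_3 = (-0.3394, -0.9406)
n_4 = (+0.4402, -0.8979)
n_5 = (+0.9143, +0.4049)
  (0,1): δ = 155.55°  ·
  (0,2): δ = 119.29°  ·
  (0,3): δ = 4.53°  ✓
  (0,4): δ = 41.42°  ✓
  (0,5): δ = 129.20°  ·
  (1,2): δ = 143.74°  ·
  (1,3): δ = 28.98°  ✓
  (1,4): δ = 16.98°  ✓
  (1,5): δ = 104.75°  ·
  (2,3): δ = 65.24°  ✓
  (2,4): δ = 19.29°  ✓
  (2,5): δ = 68.49°  ·
  (3,4): δ = 134.04°  ·
  (3,5): δ = 46.27°  ✓
  (4,5): δ = 92.23°  ·
antipodal pairs: 7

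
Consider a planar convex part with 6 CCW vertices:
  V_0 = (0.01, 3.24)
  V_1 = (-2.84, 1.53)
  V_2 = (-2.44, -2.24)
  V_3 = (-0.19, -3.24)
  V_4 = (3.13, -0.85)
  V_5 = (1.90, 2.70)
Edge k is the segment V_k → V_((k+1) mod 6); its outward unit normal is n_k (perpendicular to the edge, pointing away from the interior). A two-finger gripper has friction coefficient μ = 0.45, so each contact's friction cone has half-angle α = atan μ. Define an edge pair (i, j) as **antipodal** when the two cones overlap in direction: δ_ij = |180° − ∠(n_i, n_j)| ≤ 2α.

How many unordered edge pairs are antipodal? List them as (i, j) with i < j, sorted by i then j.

count = 4; pairs: (0,3), (1,4), (2,4), (2,5)

α = atan 0.45 = 24.23°;  2α = 48.46°
n_0 = (-0.5145, +0.8575)
n_1 = (-0.9944, -0.1055)
n_2 = (-0.4061, -0.9138)
n_3 = (+0.5842, -0.8116)
n_4 = (+0.9449, +0.3274)
n_5 = (+0.2747, +0.9615)
  (0,1): δ = 114.91°  ·
  (0,2): δ = 54.93°  ·
  (0,3): δ = 4.79°  ✓
  (0,4): δ = 78.15°  ·
  (0,5): δ = 133.09°  ·
  (1,2): δ = 120.02°  ·
  (1,3): δ = 60.31°  ·
  (1,4): δ = 13.05°  ✓
  (1,5): δ = 68.00°  ·
  (2,3): δ = 120.29°  ·
  (2,4): δ = 46.93°  ✓
  (2,5): δ = 8.02°  ✓
  (3,4): δ = 106.64°  ·
  (3,5): δ = 51.69°  ·
  (4,5): δ = 125.06°  ·
antipodal pairs: 4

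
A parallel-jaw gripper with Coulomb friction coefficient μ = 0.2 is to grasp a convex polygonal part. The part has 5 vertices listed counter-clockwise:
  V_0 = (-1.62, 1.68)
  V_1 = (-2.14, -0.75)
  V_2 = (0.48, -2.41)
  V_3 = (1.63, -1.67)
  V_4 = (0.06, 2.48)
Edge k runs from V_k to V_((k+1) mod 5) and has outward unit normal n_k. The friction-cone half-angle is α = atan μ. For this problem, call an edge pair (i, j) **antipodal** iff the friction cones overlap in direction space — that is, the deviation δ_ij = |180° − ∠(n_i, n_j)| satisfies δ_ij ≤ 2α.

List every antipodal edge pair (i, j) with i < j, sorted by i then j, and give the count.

count = 1; pairs: (2,4)

α = atan 0.2 = 11.31°;  2α = 22.62°
n_0 = (-0.9779, +0.2093)
n_1 = (-0.5352, -0.8447)
n_2 = (+0.5411, -0.8409)
n_3 = (+0.9353, +0.3538)
n_4 = (-0.4299, +0.9029)
  (0,1): δ = 110.28°  ·
  (0,2): δ = 45.16°  ·
  (0,3): δ = 32.80°  ·
  (0,4): δ = 127.54°  ·
  (1,2): δ = 114.88°  ·
  (1,3): δ = 36.92°  ·
  (1,4): δ = 57.82°  ·
  (2,3): δ = 102.04°  ·
  (2,4): δ = 7.30°  ✓
  (3,4): δ = 85.26°  ·
antipodal pairs: 1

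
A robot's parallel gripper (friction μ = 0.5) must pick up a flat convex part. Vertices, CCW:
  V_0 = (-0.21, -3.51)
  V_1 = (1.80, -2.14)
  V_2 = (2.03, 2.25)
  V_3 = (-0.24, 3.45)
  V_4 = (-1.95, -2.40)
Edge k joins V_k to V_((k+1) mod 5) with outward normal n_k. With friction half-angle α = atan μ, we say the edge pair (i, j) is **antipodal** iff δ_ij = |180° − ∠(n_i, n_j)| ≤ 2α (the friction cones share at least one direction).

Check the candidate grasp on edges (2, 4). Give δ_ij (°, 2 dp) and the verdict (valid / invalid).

δ = 4.67°, valid

α = atan 0.5 = 26.57°;  2α = 53.13°
edge 2: e_2 = (-2.27, +1.20);  n_2 = (+0.4674, +0.8841)
edge 4: e_4 = (+1.74, -1.11);  n_4 = (-0.5378, -0.8431)
∠(n_2, n_4) = 175.33°
δ = |180° − 175.33°| = 4.67°
4.67° ≤ 2α = 53.13°  →  valid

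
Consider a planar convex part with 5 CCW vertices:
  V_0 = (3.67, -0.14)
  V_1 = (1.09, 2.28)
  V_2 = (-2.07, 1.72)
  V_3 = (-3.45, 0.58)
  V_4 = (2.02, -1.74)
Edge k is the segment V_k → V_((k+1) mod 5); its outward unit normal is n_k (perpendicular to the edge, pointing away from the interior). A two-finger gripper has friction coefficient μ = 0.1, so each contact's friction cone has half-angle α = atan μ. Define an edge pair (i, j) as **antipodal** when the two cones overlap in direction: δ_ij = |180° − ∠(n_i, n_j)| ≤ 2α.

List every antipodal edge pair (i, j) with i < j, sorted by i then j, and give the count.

count = 1; pairs: (2,4)

α = atan 0.1 = 5.71°;  2α = 11.42°
n_0 = (+0.6841, +0.7294)
n_1 = (-0.1745, +0.9847)
n_2 = (-0.6369, +0.7710)
n_3 = (-0.3905, -0.9206)
n_4 = (+0.6961, -0.7179)
  (0,1): δ = 126.78°  ·
  (0,2): δ = 97.27°  ·
  (0,3): δ = 20.18°  ·
  (0,4): δ = 87.29°  ·
  (1,2): δ = 150.49°  ·
  (1,3): δ = 33.03°  ·
  (1,4): δ = 34.07°  ·
  (2,3): δ = 62.54°  ·
  (2,4): δ = 4.56°  ✓
  (3,4): δ = 112.90°  ·
antipodal pairs: 1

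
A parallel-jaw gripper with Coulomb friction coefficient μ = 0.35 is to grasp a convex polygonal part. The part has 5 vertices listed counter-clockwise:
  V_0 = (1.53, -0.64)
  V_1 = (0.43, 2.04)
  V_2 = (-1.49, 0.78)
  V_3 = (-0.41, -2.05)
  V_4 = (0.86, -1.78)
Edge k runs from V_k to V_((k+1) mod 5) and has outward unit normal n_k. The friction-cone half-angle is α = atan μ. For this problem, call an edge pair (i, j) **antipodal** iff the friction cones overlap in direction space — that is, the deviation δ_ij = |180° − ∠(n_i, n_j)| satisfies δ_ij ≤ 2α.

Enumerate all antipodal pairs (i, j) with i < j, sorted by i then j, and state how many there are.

count = 3; pairs: (0,2), (1,3), (1,4)

α = atan 0.35 = 19.29°;  2α = 38.58°
n_0 = (+0.9251, +0.3797)
n_1 = (-0.5487, +0.8360)
n_2 = (-0.9343, -0.3565)
n_3 = (+0.2080, -0.9781)
n_4 = (+0.8621, -0.5067)
  (0,1): δ = 79.04°  ·
  (0,2): δ = 1.43°  ✓
  (0,3): δ = 79.69°  ·
  (0,4): δ = 127.24°  ·
  (1,2): δ = 102.39°  ·
  (1,3): δ = 21.27°  ✓
  (1,4): δ = 26.28°  ✓
  (2,3): δ = 98.89°  ·
  (2,4): δ = 51.33°  ·
  (3,4): δ = 132.45°  ·
antipodal pairs: 3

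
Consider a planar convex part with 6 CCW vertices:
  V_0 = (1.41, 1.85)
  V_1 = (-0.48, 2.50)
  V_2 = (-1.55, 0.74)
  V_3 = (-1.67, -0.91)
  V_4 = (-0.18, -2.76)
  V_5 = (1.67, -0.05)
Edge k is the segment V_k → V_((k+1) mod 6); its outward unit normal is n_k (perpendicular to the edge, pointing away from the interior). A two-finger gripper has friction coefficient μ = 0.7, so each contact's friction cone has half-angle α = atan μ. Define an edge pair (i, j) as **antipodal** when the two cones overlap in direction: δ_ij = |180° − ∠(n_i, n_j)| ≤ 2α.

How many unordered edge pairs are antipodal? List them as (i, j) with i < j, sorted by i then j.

α = atan 0.7 = 34.99°;  2α = 69.98°
n_0 = (+0.3252, +0.9456)
n_1 = (-0.8545, +0.5195)
n_2 = (-0.9974, +0.0725)
n_3 = (-0.7788, -0.6273)
n_4 = (+0.8259, -0.5638)
n_5 = (+0.9908, +0.1356)
  (0,1): δ = 102.32°  ·
  (0,2): δ = 75.18°  ·
  (0,3): δ = 32.17°  ✓
  (0,4): δ = 74.66°  ·
  (0,5): δ = 116.77°  ·
  (1,2): δ = 152.86°  ·
  (1,3): δ = 109.85°  ·
  (1,4): δ = 3.02°  ✓
  (1,5): δ = 39.09°  ✓
  (2,3): δ = 136.99°  ·
  (2,4): δ = 30.16°  ✓
  (2,5): δ = 11.95°  ✓
  (3,4): δ = 73.17°  ·
  (3,5): δ = 31.06°  ✓
  (4,5): δ = 137.89°  ·
antipodal pairs: 6

count = 6; pairs: (0,3), (1,4), (1,5), (2,4), (2,5), (3,5)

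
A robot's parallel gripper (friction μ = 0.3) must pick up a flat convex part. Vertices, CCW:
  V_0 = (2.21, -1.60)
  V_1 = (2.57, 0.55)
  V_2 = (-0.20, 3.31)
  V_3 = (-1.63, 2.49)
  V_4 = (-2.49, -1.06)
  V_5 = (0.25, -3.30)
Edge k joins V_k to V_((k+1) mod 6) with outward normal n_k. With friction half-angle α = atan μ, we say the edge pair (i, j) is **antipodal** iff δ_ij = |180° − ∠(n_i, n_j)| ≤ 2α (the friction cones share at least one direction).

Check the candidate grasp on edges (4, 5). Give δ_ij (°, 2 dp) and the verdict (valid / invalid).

α = atan 0.3 = 16.70°;  2α = 33.40°
edge 4: e_4 = (+2.74, -2.24);  n_4 = (-0.6329, -0.7742)
edge 5: e_5 = (+1.96, +1.70);  n_5 = (+0.6552, -0.7554)
∠(n_4, n_5) = 80.20°
δ = |180° − 80.20°| = 99.80°
99.80° > 2α = 33.40°  →  invalid

δ = 99.80°, invalid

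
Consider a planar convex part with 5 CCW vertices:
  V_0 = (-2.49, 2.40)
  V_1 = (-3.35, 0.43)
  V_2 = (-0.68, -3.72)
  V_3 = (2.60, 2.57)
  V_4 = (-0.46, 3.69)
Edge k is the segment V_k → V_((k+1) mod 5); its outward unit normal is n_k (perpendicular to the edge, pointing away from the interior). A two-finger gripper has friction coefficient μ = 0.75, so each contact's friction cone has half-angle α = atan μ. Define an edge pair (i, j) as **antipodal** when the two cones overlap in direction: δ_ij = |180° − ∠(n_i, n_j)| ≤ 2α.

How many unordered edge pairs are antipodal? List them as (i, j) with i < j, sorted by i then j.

count = 4; pairs: (0,2), (1,2), (1,3), (2,4)

α = atan 0.75 = 36.87°;  2α = 73.74°
n_0 = (-0.9165, +0.4001)
n_1 = (-0.8410, -0.5411)
n_2 = (+0.8867, -0.4624)
n_3 = (+0.3437, +0.9391)
n_4 = (-0.5363, +0.8440)
  (0,1): δ = 123.66°  ·
  (0,2): δ = 3.96°  ✓
  (0,3): δ = 93.48°  ·
  (0,4): δ = 146.02°  ·
  (1,2): δ = 60.30°  ✓
  (1,3): δ = 37.14°  ✓
  (1,4): δ = 89.68°  ·
  (2,3): δ = 82.56°  ·
  (2,4): δ = 30.02°  ✓
  (3,4): δ = 127.46°  ·
antipodal pairs: 4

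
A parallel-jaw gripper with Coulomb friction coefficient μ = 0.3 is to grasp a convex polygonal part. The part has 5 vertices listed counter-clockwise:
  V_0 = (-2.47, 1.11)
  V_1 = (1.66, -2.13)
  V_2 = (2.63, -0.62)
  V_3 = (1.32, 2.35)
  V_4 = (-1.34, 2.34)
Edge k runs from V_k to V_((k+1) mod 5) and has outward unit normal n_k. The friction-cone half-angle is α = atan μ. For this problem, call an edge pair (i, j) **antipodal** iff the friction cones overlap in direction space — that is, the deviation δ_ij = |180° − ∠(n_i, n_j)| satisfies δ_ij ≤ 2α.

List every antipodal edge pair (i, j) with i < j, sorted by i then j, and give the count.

count = 2; pairs: (0,2), (1,4)

α = atan 0.3 = 16.70°;  2α = 33.40°
n_0 = (-0.6172, -0.7868)
n_1 = (+0.8414, -0.5405)
n_2 = (+0.9150, +0.4036)
n_3 = (-0.0038, +1.0000)
n_4 = (-0.7364, +0.6765)
  (0,1): δ = 84.60°  ·
  (0,2): δ = 28.08°  ✓
  (0,3): δ = 38.33°  ·
  (0,4): δ = 85.54°  ·
  (1,2): δ = 123.48°  ·
  (1,3): δ = 57.07°  ·
  (1,4): δ = 9.86°  ✓
  (2,3): δ = 113.59°  ·
  (2,4): δ = 66.37°  ·
  (3,4): δ = 132.79°  ·
antipodal pairs: 2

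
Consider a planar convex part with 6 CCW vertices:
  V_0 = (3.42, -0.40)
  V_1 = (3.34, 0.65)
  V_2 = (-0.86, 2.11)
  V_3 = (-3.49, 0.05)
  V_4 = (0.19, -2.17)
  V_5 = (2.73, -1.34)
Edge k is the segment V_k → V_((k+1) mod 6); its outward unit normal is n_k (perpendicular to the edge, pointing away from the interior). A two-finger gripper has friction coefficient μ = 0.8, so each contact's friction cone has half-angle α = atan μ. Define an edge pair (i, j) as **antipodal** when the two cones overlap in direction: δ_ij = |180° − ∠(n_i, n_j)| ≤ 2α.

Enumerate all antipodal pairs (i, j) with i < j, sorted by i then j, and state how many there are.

α = atan 0.8 = 38.66°;  2α = 77.32°
n_0 = (+0.9971, +0.0760)
n_1 = (+0.3283, +0.9446)
n_2 = (-0.6166, +0.7873)
n_3 = (-0.5165, -0.8563)
n_4 = (+0.3106, -0.9505)
n_5 = (+0.8061, -0.5917)
  (0,1): δ = 113.53°  ·
  (0,2): δ = 56.29°  ✓
  (0,3): δ = 54.54°  ✓
  (0,4): δ = 103.74°  ·
  (0,5): δ = 139.36°  ·
  (1,2): δ = 122.76°  ·
  (1,3): δ = 11.93°  ✓
  (1,4): δ = 37.26°  ✓
  (1,5): δ = 72.89°  ✓
  (2,3): δ = 69.17°  ✓
  (2,4): δ = 19.97°  ✓
  (2,5): δ = 15.65°  ✓
  (3,4): δ = 130.80°  ·
  (3,5): δ = 95.18°  ·
  (4,5): δ = 144.38°  ·
antipodal pairs: 8

count = 8; pairs: (0,2), (0,3), (1,3), (1,4), (1,5), (2,3), (2,4), (2,5)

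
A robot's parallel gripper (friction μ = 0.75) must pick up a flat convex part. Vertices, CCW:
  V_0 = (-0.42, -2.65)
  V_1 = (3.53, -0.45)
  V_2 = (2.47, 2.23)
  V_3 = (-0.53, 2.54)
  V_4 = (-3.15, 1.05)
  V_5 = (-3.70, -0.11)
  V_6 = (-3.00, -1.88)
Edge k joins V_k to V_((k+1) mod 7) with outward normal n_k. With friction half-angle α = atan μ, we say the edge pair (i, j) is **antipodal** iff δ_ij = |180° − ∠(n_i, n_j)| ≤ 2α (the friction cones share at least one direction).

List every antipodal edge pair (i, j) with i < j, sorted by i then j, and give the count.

α = atan 0.75 = 36.87°;  2α = 73.74°
n_0 = (+0.4866, -0.8736)
n_1 = (+0.9299, +0.3678)
n_2 = (+0.1028, +0.9947)
n_3 = (-0.4944, +0.8693)
n_4 = (-0.9036, +0.4284)
n_5 = (-0.9299, -0.3678)
n_6 = (-0.2860, -0.9582)
  (0,1): δ = 97.54°  ·
  (0,2): δ = 35.02°  ✓
  (0,3): δ = 0.51°  ✓
  (0,4): δ = 35.52°  ✓
  (0,5): δ = 82.46°  ·
  (0,6): δ = 134.27°  ·
  (1,2): δ = 117.48°  ·
  (1,3): δ = 81.95°  ·
  (1,4): δ = 46.95°  ✓
  (1,5): δ = 0.00°  ✓
  (1,6): δ = 51.80°  ✓
  (2,3): δ = 144.47°  ·
  (2,4): δ = 109.47°  ·
  (2,5): δ = 62.52°  ✓
  (2,6): δ = 10.72°  ✓
  (3,4): δ = 144.99°  ·
  (3,5): δ = 98.05°  ·
  (3,6): δ = 46.24°  ✓
  (4,5): δ = 133.05°  ·
  (4,6): δ = 81.25°  ·
  (5,6): δ = 128.20°  ·
antipodal pairs: 9

count = 9; pairs: (0,2), (0,3), (0,4), (1,4), (1,5), (1,6), (2,5), (2,6), (3,6)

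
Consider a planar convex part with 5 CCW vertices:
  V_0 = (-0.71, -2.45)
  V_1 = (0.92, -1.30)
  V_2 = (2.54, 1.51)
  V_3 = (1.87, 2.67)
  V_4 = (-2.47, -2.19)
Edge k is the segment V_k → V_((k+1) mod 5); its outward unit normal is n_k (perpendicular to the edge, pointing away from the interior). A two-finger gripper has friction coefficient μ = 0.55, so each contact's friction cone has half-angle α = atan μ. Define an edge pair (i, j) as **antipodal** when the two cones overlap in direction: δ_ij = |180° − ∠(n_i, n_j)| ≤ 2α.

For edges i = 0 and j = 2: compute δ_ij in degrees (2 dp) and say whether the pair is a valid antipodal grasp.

δ = 95.19°, invalid

α = atan 0.55 = 28.81°;  2α = 57.62°
edge 0: e_0 = (+1.63, +1.15);  n_0 = (+0.5765, -0.8171)
edge 2: e_2 = (-0.67, +1.16);  n_2 = (+0.8659, +0.5002)
∠(n_0, n_2) = 84.81°
δ = |180° − 84.81°| = 95.19°
95.19° > 2α = 57.62°  →  invalid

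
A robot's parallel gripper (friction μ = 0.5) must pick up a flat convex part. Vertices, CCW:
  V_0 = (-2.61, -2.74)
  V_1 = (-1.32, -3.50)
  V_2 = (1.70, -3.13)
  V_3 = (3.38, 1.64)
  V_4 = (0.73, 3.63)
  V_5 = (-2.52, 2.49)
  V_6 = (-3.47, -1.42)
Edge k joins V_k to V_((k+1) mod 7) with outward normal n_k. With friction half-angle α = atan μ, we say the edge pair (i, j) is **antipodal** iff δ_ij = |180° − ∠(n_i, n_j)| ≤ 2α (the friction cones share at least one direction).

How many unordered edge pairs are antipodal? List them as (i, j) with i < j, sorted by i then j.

count = 8; pairs: (0,3), (0,4), (1,3), (1,4), (2,4), (2,5), (2,6), (3,6)

α = atan 0.5 = 26.57°;  2α = 53.13°
n_0 = (-0.5076, -0.8616)
n_1 = (+0.1216, -0.9926)
n_2 = (+0.9432, -0.3322)
n_3 = (+0.6005, +0.7996)
n_4 = (-0.3310, +0.9436)
n_5 = (-0.9717, +0.2361)
n_6 = (-0.8379, -0.5459)
  (0,1): δ = 142.51°  ·
  (0,2): δ = 78.90°  ·
  (0,3): δ = 6.40°  ✓
  (0,4): δ = 49.83°  ✓
  (0,5): δ = 106.85°  ·
  (0,6): δ = 153.59°  ·
  (1,2): δ = 116.39°  ·
  (1,3): δ = 43.89°  ✓
  (1,4): δ = 12.34°  ✓
  (1,5): δ = 69.36°  ·
  (1,6): δ = 116.10°  ·
  (2,3): δ = 107.50°  ·
  (2,4): δ = 51.27°  ✓
  (2,5): δ = 5.75°  ✓
  (2,6): δ = 52.49°  ✓
  (3,4): δ = 123.77°  ·
  (3,5): δ = 66.75°  ·
  (3,6): δ = 20.01°  ✓
  (4,5): δ = 122.99°  ·
  (4,6): δ = 76.24°  ·
  (5,6): δ = 133.26°  ·
antipodal pairs: 8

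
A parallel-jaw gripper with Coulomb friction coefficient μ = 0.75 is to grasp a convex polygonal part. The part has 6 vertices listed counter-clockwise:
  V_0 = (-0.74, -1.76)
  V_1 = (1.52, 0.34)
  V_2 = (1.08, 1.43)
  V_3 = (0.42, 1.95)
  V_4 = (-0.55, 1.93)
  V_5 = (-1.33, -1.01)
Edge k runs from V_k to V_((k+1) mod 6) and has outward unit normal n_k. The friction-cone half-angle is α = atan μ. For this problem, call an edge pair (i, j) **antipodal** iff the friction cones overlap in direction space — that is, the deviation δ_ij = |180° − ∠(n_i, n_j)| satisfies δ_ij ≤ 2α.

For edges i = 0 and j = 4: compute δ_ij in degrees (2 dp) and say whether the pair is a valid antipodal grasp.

α = atan 0.75 = 36.87°;  2α = 73.74°
edge 0: e_0 = (+2.26, +2.10);  n_0 = (+0.6807, -0.7326)
edge 4: e_4 = (-0.78, -2.94);  n_4 = (-0.9666, +0.2564)
∠(n_0, n_4) = 147.76°
δ = |180° − 147.76°| = 32.24°
32.24° ≤ 2α = 73.74°  →  valid

δ = 32.24°, valid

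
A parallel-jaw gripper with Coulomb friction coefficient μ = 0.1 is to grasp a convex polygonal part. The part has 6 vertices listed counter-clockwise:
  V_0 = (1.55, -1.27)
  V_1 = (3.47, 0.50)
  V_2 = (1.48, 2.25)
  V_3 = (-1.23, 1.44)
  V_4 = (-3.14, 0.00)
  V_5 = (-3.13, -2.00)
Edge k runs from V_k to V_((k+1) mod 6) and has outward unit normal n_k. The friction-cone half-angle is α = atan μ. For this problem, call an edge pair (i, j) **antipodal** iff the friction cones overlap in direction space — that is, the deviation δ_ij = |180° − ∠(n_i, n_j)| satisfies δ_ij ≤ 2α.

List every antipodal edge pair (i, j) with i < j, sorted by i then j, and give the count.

count = 2; pairs: (0,3), (2,5)

α = atan 0.1 = 5.71°;  2α = 11.42°
n_0 = (+0.6778, -0.7352)
n_1 = (+0.6604, +0.7509)
n_2 = (-0.2864, +0.9581)
n_3 = (-0.6020, +0.7985)
n_4 = (-1.0000, -0.0050)
n_5 = (+0.1541, -0.9881)
  (0,1): δ = 84.00°  ·
  (0,2): δ = 26.03°  ·
  (0,3): δ = 5.66°  ✓
  (0,4): δ = 47.61°  ·
  (0,5): δ = 146.19°  ·
  (1,2): δ = 122.03°  ·
  (1,3): δ = 101.66°  ·
  (1,4): δ = 48.39°  ·
  (1,5): δ = 50.19°  ·
  (2,3): δ = 159.63°  ·
  (2,4): δ = 106.35°  ·
  (2,5): δ = 7.78°  ✓
  (3,4): δ = 126.73°  ·
  (3,5): δ = 28.15°  ·
  (4,5): δ = 81.42°  ·
antipodal pairs: 2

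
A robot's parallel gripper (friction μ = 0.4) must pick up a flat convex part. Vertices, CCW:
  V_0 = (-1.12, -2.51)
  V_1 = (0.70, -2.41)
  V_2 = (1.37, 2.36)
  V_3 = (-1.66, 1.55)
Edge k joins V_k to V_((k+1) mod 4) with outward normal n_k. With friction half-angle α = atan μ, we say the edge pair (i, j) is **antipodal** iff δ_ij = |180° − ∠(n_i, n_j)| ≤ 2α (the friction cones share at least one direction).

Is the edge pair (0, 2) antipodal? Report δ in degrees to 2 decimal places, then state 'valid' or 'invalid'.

δ = 11.82°, valid

α = atan 0.4 = 21.80°;  2α = 43.60°
edge 0: e_0 = (+1.82, +0.10);  n_0 = (+0.0549, -0.9985)
edge 2: e_2 = (-3.03, -0.81);  n_2 = (-0.2583, +0.9661)
∠(n_0, n_2) = 168.18°
δ = |180° − 168.18°| = 11.82°
11.82° ≤ 2α = 43.60°  →  valid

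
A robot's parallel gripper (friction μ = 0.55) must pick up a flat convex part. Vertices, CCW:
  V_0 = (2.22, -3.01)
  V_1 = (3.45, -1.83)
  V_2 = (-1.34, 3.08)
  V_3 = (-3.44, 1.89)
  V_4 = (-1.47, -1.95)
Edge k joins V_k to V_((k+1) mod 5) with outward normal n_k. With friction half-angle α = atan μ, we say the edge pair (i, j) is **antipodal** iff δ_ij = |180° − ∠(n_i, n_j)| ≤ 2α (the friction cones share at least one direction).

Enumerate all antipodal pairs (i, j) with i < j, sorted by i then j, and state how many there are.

count = 4; pairs: (0,2), (1,3), (1,4), (2,4)

α = atan 0.55 = 28.81°;  2α = 57.62°
n_0 = (+0.6923, -0.7216)
n_1 = (+0.7158, +0.6983)
n_2 = (-0.4930, +0.8700)
n_3 = (-0.8897, -0.4565)
n_4 = (-0.2761, -0.9611)
  (0,1): δ = 89.52°  ·
  (0,2): δ = 14.27°  ✓
  (0,3): δ = 73.35°  ·
  (0,4): δ = 120.16°  ·
  (1,2): δ = 104.75°  ·
  (1,3): δ = 17.13°  ✓
  (1,4): δ = 29.68°  ✓
  (2,3): δ = 92.38°  ·
  (2,4): δ = 45.57°  ✓
  (3,4): δ = 133.19°  ·
antipodal pairs: 4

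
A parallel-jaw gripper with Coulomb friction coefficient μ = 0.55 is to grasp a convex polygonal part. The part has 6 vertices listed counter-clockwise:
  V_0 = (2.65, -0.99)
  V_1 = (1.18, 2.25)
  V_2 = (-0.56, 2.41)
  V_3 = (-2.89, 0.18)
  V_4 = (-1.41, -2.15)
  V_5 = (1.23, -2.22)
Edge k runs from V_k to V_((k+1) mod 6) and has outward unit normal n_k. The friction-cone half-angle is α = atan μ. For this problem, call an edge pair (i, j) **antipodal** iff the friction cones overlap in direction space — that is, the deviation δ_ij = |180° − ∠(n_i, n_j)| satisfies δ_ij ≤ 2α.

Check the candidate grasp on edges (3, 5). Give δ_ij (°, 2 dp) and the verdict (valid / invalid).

α = atan 0.55 = 28.81°;  2α = 57.62°
edge 3: e_3 = (+1.48, -2.33);  n_3 = (-0.8441, -0.5362)
edge 5: e_5 = (+1.42, +1.23);  n_5 = (+0.6547, -0.7559)
∠(n_3, n_5) = 98.48°
δ = |180° − 98.48°| = 81.52°
81.52° > 2α = 57.62°  →  invalid

δ = 81.52°, invalid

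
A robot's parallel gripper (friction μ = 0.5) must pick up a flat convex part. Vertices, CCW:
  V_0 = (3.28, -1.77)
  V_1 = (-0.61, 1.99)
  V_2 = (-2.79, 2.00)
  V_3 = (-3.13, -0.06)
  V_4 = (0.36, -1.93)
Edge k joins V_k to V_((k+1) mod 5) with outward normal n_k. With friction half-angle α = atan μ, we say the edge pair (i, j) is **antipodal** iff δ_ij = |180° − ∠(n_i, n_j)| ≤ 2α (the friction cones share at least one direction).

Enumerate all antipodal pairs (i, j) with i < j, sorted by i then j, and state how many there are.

α = atan 0.5 = 26.57°;  2α = 53.13°
n_0 = (+0.6950, +0.7190)
n_1 = (+0.0046, +1.0000)
n_2 = (-0.9867, +0.1628)
n_3 = (-0.4723, -0.8814)
n_4 = (+0.0547, -0.9985)
  (0,1): δ = 136.24°  ·
  (0,2): δ = 55.35°  ·
  (0,3): δ = 15.84°  ✓
  (0,4): δ = 47.16°  ✓
  (1,2): δ = 99.11°  ·
  (1,3): δ = 27.92°  ✓
  (1,4): δ = 3.40°  ✓
  (2,3): δ = 108.81°  ·
  (2,4): δ = 77.49°  ·
  (3,4): δ = 148.68°  ·
antipodal pairs: 4

count = 4; pairs: (0,3), (0,4), (1,3), (1,4)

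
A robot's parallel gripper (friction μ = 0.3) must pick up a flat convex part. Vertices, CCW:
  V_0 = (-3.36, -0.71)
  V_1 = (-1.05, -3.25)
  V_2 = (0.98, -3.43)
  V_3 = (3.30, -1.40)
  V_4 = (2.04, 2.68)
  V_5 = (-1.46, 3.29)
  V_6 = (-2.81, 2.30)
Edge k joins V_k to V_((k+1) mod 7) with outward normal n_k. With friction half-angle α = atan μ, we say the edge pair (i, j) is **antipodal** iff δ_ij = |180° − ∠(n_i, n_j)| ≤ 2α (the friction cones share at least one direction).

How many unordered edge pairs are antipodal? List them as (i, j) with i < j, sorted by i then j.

α = atan 0.3 = 16.70°;  2α = 33.40°
n_0 = (-0.7398, -0.6728)
n_1 = (-0.0883, -0.9961)
n_2 = (+0.6585, -0.7526)
n_3 = (+0.9555, +0.2951)
n_4 = (+0.1717, +0.9851)
n_5 = (-0.5914, +0.8064)
n_6 = (-0.9837, +0.1797)
  (0,1): δ = 137.35°  ·
  (0,2): δ = 91.10°  ·
  (0,3): δ = 25.12°  ✓
  (0,4): δ = 37.83°  ·
  (0,5): δ = 83.97°  ·
  (0,6): δ = 127.36°  ·
  (1,2): δ = 133.75°  ·
  (1,3): δ = 67.77°  ·
  (1,4): δ = 4.82°  ✓
  (1,5): δ = 41.32°  ·
  (1,6): δ = 84.71°  ·
  (2,3): δ = 114.02°  ·
  (2,4): δ = 51.07°  ·
  (2,5): δ = 4.93°  ✓
  (2,6): δ = 38.46°  ·
  (3,4): δ = 117.05°  ·
  (3,5): δ = 70.91°  ·
  (3,6): δ = 27.52°  ✓
  (4,5): δ = 133.86°  ·
  (4,6): δ = 90.47°  ·
  (5,6): δ = 136.61°  ·
antipodal pairs: 4

count = 4; pairs: (0,3), (1,4), (2,5), (3,6)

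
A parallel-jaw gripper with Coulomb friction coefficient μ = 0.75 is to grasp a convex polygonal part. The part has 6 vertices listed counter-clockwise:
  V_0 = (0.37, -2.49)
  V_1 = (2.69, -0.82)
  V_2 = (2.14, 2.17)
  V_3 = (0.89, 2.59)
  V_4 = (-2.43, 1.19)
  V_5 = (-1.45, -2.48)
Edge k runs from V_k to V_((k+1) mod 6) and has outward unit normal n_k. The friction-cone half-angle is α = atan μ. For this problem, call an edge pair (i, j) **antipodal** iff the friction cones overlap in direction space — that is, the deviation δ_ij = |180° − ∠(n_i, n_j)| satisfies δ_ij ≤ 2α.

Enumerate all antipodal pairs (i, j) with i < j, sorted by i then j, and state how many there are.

α = atan 0.75 = 36.87°;  2α = 73.74°
n_0 = (+0.5842, -0.8116)
n_1 = (+0.9835, +0.1809)
n_2 = (+0.3185, +0.9479)
n_3 = (-0.3886, +0.9214)
n_4 = (-0.9661, -0.2580)
n_5 = (-0.0055, -1.0000)
  (0,1): δ = 115.32°  ·
  (0,2): δ = 54.32°  ✓
  (0,3): δ = 12.88°  ✓
  (0,4): δ = 69.20°  ✓
  (0,5): δ = 143.94°  ·
  (1,2): δ = 119.00°  ·
  (1,3): δ = 77.56°  ·
  (1,4): δ = 4.53°  ✓
  (1,5): δ = 79.26°  ·
  (2,3): δ = 138.56°  ·
  (2,4): δ = 56.48°  ✓
  (2,5): δ = 18.26°  ✓
  (3,4): δ = 97.91°  ·
  (3,5): δ = 23.18°  ✓
  (4,5): δ = 105.27°  ·
antipodal pairs: 7

count = 7; pairs: (0,2), (0,3), (0,4), (1,4), (2,4), (2,5), (3,5)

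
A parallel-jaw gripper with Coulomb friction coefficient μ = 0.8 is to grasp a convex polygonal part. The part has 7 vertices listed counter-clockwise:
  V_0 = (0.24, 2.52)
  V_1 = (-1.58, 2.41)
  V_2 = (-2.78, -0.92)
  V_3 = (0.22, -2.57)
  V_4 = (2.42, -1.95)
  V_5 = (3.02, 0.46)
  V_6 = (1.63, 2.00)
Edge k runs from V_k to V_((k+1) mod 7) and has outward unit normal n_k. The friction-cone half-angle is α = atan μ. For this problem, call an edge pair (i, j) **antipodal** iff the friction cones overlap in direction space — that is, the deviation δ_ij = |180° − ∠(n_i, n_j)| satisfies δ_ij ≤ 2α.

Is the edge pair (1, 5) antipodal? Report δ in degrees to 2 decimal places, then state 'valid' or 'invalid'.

δ = 61.89°, valid

α = atan 0.8 = 38.66°;  2α = 77.32°
edge 1: e_1 = (-1.20, -3.33);  n_1 = (-0.9408, +0.3390)
edge 5: e_5 = (-1.39, +1.54);  n_5 = (+0.7423, +0.6700)
∠(n_1, n_5) = 118.11°
δ = |180° − 118.11°| = 61.89°
61.89° ≤ 2α = 77.32°  →  valid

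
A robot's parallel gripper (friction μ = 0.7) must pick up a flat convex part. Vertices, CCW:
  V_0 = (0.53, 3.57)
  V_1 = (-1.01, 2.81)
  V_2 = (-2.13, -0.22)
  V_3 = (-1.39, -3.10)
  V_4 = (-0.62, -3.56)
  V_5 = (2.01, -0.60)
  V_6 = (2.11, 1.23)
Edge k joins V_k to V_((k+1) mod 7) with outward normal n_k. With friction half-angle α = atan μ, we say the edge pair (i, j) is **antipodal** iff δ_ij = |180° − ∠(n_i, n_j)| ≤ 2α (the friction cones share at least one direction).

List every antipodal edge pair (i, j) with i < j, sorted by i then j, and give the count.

count = 11; pairs: (0,3), (0,4), (0,5), (1,4), (1,5), (1,6), (2,4), (2,5), (2,6), (3,5), (3,6)

α = atan 0.7 = 34.99°;  2α = 69.98°
n_0 = (-0.4425, +0.8967)
n_1 = (-0.9380, +0.3467)
n_2 = (-0.9685, -0.2489)
n_3 = (-0.5129, -0.8585)
n_4 = (+0.7475, -0.6642)
n_5 = (+0.9985, -0.0546)
n_6 = (+0.8288, +0.5596)
  (0,1): δ = 136.55°  ·
  (0,2): δ = 101.86°  ·
  (0,3): δ = 57.12°  ✓
  (0,4): δ = 22.11°  ✓
  (0,5): δ = 60.61°  ✓
  (0,6): δ = 97.76°  ·
  (1,2): δ = 145.30°  ·
  (1,3): δ = 100.57°  ·
  (1,4): δ = 21.34°  ✓
  (1,5): δ = 17.16°  ✓
  (1,6): δ = 54.31°  ✓
  (2,3): δ = 135.26°  ·
  (2,4): δ = 56.03°  ✓
  (2,5): δ = 17.54°  ✓
  (2,6): δ = 19.62°  ✓
  (3,4): δ = 100.77°  ·
  (3,5): δ = 62.27°  ✓
  (3,6): δ = 25.12°  ✓
  (4,5): δ = 141.51°  ·
  (4,6): δ = 104.35°  ·
  (5,6): δ = 142.84°  ·
antipodal pairs: 11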